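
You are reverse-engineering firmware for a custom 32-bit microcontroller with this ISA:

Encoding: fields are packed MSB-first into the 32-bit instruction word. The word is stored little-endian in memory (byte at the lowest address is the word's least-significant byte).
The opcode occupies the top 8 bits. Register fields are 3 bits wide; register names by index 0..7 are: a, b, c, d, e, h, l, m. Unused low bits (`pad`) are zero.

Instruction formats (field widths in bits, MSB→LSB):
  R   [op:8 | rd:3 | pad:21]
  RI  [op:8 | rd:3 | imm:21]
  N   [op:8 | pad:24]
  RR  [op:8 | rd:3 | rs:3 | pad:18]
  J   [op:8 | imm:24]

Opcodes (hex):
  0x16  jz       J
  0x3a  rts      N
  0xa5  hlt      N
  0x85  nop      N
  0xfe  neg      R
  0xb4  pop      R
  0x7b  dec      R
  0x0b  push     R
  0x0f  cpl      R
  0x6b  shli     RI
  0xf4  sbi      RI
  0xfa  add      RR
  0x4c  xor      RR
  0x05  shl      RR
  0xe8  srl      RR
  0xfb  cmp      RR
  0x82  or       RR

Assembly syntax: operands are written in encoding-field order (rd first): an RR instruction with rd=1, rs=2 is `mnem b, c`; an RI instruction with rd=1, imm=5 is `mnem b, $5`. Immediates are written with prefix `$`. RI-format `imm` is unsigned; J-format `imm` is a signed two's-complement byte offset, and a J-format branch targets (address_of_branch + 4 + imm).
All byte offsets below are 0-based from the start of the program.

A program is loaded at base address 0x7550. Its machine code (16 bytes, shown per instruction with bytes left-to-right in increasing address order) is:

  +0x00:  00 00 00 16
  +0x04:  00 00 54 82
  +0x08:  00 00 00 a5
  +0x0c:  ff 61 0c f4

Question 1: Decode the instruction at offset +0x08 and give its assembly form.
off 0x08: read 00 00 00 a5 as little → 0xa5000000
  top 8b → 0xa5 → hlt [N]

hlt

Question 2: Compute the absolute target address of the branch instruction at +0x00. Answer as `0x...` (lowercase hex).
@+00  little-endian(00 00 00 16) = 0x16000000
  top 8b → 0x16 → jz [J]
  [23:0] imm=0 = $0
  target = base 0x7550 + off 0x00 + 4 + imm 0 = 0x7554

0x7554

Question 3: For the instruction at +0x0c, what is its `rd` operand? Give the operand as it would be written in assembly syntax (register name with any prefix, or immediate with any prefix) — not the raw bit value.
[0c] ff 61 0c f4 → 0xf40c61ff
  opcode bits[31:24]=0xf4: sbi/RI
  rd: (w>>21)&0x7=0x0 → a
  imm: (w>>0)&0x1fffff=0xc61ff → $811519

a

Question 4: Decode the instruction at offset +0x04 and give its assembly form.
or c, h

off 0x04: read 00 00 54 82 as little → 0x82540000
  opcode bits[31:24]=0x82: or/RR
  rd: (w>>21)&0x7=0x2 → c
  rs: (w>>18)&0x7=0x5 → h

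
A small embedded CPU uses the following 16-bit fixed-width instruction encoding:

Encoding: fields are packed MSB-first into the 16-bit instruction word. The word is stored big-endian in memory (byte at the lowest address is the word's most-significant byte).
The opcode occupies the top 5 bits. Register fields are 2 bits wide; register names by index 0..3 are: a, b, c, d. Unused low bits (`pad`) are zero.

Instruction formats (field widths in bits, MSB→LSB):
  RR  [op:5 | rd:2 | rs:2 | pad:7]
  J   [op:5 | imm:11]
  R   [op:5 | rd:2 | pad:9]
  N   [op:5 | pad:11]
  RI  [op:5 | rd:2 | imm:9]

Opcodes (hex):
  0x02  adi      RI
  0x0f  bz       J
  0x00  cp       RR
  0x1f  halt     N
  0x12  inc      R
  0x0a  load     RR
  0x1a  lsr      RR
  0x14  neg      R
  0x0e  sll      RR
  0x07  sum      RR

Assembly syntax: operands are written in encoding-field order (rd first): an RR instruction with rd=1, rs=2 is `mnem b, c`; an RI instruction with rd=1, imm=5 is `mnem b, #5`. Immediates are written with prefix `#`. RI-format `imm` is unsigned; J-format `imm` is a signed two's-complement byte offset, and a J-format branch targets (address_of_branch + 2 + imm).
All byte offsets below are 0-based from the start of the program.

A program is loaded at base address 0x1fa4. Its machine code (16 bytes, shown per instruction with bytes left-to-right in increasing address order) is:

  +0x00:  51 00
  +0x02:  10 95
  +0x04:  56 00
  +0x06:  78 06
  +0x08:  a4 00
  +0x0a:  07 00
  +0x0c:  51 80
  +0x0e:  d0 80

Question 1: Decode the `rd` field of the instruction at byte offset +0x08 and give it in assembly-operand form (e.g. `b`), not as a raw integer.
c

@+08  big-endian(a4 00) = 0xa400
  opcode bits[15:11]=0x14: neg/R
  rd: (w>>9)&0x3=0x2 → c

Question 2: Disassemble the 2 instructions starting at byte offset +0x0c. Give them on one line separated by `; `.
load a, d; lsr a, b

@+0c  big-endian(51 80) = 0x5180
  top 5b → 0xa → load [RR]
  rd@[10:9]=0x0 ⇒ a
  rs@[8:7]=0x3 ⇒ d
@+0e  big-endian(d0 80) = 0xd080
  top 5b → 0x1a → lsr [RR]
  rd@[10:9]=0x0 ⇒ a
  rs@[8:7]=0x1 ⇒ b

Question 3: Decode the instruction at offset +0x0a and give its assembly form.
off 0x0a: read 07 00 as big → 0x0700
  opcode bits[15:11]=0x0: cp/RR
  rd: (w>>9)&0x3=0x3 → d
  rs: (w>>7)&0x3=0x2 → c

cp d, c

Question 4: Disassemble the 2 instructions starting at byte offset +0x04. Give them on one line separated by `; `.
load d, a; bz #6

+0x04: 56 00 ⇒ word 0x5600 (big)
  op=0x5600>>11=0xa ⇒ load (RR)
  rd: (w>>9)&0x3=0x3 → d
  rs: (w>>7)&0x3=0x0 → a
+0x06: 78 06 ⇒ word 0x7806 (big)
  op=0x7806>>11=0xf ⇒ bz (J)
  imm: (w>>0)&0x7ff=0x6 → #6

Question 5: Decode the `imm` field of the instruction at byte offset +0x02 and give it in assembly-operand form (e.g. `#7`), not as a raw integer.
#149

off 0x02: read 10 95 as big → 0x1095
  opcode bits[15:11]=0x2: adi/RI
  rd: (w>>9)&0x3=0x0 → a
  imm: (w>>0)&0x1ff=0x95 → #149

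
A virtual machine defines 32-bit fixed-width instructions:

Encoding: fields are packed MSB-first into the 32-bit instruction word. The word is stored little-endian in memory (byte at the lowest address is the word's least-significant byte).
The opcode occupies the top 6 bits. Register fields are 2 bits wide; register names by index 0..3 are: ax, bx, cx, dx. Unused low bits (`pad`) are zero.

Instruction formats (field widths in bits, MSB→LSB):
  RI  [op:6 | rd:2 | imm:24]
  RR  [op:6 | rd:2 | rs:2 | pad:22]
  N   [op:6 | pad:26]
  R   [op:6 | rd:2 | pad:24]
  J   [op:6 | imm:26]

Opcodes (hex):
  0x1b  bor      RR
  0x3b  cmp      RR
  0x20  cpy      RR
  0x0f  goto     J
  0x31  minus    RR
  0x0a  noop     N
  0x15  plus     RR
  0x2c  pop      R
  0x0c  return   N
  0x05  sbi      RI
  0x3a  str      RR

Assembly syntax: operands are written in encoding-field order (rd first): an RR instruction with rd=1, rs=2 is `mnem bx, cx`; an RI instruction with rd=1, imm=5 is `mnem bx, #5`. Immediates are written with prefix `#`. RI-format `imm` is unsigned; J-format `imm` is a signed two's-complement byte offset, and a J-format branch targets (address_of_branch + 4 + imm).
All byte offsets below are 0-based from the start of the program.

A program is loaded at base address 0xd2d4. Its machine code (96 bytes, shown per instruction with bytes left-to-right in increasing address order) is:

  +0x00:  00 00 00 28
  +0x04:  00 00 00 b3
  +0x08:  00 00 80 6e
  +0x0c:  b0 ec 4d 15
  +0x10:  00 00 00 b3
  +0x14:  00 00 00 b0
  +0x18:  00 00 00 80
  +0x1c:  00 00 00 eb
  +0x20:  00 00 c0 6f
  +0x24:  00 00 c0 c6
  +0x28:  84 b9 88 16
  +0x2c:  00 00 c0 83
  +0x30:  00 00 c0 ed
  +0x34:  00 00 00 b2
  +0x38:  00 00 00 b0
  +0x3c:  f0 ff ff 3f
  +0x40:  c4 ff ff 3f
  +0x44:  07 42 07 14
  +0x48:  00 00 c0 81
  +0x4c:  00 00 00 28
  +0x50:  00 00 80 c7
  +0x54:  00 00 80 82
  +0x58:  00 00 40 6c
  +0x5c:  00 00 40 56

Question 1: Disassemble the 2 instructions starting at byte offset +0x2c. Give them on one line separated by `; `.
[2c] 00 00 c0 83 → 0x83c00000
  opcode bits[31:26]=0x20: cpy/RR
  [25:24] rd=3 = dx
  [23:22] rs=3 = dx
[30] 00 00 c0 ed → 0xedc00000
  opcode bits[31:26]=0x3b: cmp/RR
  [25:24] rd=1 = bx
  [23:22] rs=3 = dx

cpy dx, dx; cmp bx, dx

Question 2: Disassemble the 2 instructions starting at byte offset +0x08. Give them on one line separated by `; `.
[08] 00 00 80 6e → 0x6e800000
  opcode bits[31:26]=0x1b: bor/RR
  rd@[25:24]=0x2 ⇒ cx
  rs@[23:22]=0x2 ⇒ cx
[0c] b0 ec 4d 15 → 0x154decb0
  opcode bits[31:26]=0x5: sbi/RI
  rd@[25:24]=0x1 ⇒ bx
  imm@[23:0]=0x4decb0 ⇒ #5106864

bor cx, cx; sbi bx, #5106864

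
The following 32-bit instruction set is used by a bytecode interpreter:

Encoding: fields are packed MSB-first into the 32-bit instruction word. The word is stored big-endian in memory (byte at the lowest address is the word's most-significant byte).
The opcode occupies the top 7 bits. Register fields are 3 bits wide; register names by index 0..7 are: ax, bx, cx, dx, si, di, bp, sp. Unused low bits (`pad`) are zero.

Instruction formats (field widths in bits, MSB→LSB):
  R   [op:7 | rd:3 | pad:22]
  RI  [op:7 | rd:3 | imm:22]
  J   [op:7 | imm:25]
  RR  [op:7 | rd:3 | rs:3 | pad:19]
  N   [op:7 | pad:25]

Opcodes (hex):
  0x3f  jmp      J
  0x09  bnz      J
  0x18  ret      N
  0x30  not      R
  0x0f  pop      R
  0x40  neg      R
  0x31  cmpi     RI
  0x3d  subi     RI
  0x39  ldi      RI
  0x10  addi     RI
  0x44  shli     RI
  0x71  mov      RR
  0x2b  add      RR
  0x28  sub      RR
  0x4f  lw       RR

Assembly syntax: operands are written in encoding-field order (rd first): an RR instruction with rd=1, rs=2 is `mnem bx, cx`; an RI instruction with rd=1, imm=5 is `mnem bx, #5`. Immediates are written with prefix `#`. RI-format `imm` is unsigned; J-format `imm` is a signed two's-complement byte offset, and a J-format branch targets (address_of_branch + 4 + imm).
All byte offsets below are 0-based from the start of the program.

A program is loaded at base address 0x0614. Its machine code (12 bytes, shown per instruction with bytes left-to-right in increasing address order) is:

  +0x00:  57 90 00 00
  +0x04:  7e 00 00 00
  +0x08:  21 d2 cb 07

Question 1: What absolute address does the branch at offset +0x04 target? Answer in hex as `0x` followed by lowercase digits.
+0x04: 7e 00 00 00 ⇒ word 0x7e000000 (big)
  opcode bits[31:25]=0x3f: jmp/J
  imm: (w>>0)&0x1ffffff=0x0 → #0
  target = base 0x0614 + off 0x04 + 4 + imm 0 = 0x061c

0x061c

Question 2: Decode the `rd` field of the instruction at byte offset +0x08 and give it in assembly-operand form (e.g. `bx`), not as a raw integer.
@+08  big-endian(21 d2 cb 07) = 0x21d2cb07
  op=0x21d2cb07>>25=0x10 ⇒ addi (RI)
  rd@[24:22]=0x7 ⇒ sp
  imm@[21:0]=0x12cb07 ⇒ #1231623

sp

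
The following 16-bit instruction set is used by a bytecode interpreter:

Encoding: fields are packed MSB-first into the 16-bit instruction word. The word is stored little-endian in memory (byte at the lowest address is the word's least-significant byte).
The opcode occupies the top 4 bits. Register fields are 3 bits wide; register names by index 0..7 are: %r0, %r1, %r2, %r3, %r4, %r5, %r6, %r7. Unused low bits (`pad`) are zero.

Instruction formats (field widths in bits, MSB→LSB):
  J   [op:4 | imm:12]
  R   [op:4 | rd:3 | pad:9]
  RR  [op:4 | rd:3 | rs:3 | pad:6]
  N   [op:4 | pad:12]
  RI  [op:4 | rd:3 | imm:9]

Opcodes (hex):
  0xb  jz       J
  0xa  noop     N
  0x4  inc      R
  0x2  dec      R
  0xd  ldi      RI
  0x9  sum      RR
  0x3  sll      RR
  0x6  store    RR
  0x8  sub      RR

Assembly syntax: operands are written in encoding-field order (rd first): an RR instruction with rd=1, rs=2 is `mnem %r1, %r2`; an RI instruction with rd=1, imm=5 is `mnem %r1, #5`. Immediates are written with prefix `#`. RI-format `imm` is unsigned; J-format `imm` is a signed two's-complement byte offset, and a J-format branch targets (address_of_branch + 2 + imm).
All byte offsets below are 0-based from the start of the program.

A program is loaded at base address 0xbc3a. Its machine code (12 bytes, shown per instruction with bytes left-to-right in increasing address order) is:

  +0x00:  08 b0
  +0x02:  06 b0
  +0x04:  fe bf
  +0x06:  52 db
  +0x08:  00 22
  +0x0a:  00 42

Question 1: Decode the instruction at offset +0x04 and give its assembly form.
jz #-2

+0x04: fe bf ⇒ word 0xbffe (little)
  op=0xbffe>>12=0xb ⇒ jz (J)
  imm@[11:0]=0xffe (s12→-2) ⇒ #-2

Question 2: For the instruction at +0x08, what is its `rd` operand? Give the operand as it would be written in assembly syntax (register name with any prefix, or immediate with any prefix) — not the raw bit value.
%r1

off 0x08: read 00 22 as little → 0x2200
  op=0x2200>>12=0x2 ⇒ dec (R)
  rd: (w>>9)&0x7=0x1 → %r1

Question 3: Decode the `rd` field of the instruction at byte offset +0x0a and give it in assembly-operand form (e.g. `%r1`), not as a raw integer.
%r1

off 0x0a: read 00 42 as little → 0x4200
  opcode bits[15:12]=0x4: inc/R
  rd@[11:9]=0x1 ⇒ %r1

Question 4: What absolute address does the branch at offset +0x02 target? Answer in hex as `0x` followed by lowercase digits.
[02] 06 b0 → 0xb006
  opcode bits[15:12]=0xb: jz/J
  imm@[11:0]=0x6 ⇒ #6
  target = base 0xbc3a + off 0x02 + 2 + imm 6 = 0xbc44

0xbc44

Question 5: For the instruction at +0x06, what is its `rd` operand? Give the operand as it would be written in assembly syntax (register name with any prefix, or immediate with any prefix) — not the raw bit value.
%r5

+0x06: 52 db ⇒ word 0xdb52 (little)
  opcode bits[15:12]=0xd: ldi/RI
  rd: (w>>9)&0x7=0x5 → %r5
  imm: (w>>0)&0x1ff=0x152 → #338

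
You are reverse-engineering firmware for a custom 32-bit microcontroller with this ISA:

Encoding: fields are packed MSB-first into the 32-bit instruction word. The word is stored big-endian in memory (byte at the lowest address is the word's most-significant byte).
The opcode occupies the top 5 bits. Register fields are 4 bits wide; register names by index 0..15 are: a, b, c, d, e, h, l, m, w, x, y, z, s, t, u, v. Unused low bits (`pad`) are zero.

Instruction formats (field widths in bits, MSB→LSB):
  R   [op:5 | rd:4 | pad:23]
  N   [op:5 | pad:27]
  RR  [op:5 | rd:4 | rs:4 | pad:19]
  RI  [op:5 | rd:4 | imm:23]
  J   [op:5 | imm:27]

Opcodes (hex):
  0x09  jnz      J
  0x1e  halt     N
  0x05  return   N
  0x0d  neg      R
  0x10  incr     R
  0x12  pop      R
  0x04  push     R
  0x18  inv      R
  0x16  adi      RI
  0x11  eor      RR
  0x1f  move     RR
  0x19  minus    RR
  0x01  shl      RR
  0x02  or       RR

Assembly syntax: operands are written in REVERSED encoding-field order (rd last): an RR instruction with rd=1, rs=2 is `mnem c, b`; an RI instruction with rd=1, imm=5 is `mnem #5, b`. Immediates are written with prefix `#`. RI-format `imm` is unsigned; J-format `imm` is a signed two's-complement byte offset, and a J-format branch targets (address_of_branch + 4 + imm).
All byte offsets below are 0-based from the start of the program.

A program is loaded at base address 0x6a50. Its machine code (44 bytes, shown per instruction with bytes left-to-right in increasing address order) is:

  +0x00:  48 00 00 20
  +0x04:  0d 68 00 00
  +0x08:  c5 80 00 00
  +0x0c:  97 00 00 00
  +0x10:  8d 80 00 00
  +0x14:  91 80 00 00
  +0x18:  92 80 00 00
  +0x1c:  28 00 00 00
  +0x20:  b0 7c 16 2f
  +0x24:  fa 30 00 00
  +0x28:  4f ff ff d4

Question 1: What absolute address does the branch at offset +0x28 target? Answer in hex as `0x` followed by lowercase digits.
+0x28: 4f ff ff d4 ⇒ word 0x4fffffd4 (big)
  opcode bits[31:27]=0x9: jnz/J
  imm@[26:0]=0x7ffffd4 (s27→-44) ⇒ #-44
  target = base 0x6a50 + off 0x28 + 4 + imm -44 = 0x6a50

0x6a50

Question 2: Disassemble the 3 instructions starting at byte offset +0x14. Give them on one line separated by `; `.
pop d; pop h; return

+0x14: 91 80 00 00 ⇒ word 0x91800000 (big)
  top 5b → 0x12 → pop [R]
  rd: (w>>23)&0xf=0x3 → d
+0x18: 92 80 00 00 ⇒ word 0x92800000 (big)
  top 5b → 0x12 → pop [R]
  rd: (w>>23)&0xf=0x5 → h
+0x1c: 28 00 00 00 ⇒ word 0x28000000 (big)
  top 5b → 0x5 → return [N]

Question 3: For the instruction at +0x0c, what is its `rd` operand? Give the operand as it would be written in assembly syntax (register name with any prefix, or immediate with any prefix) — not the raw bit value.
u

+0x0c: 97 00 00 00 ⇒ word 0x97000000 (big)
  op=0x97000000>>27=0x12 ⇒ pop (R)
  [26:23] rd=14 = u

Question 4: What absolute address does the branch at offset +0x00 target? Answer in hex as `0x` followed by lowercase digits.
0x6a74

[00] 48 00 00 20 → 0x48000020
  opcode bits[31:27]=0x9: jnz/J
  imm@[26:0]=0x20 ⇒ #32
  target = base 0x6a50 + off 0x00 + 4 + imm 32 = 0x6a74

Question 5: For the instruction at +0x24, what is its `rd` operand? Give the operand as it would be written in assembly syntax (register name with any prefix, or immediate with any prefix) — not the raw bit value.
off 0x24: read fa 30 00 00 as big → 0xfa300000
  opcode bits[31:27]=0x1f: move/RR
  [26:23] rd=4 = e
  [22:19] rs=6 = l

e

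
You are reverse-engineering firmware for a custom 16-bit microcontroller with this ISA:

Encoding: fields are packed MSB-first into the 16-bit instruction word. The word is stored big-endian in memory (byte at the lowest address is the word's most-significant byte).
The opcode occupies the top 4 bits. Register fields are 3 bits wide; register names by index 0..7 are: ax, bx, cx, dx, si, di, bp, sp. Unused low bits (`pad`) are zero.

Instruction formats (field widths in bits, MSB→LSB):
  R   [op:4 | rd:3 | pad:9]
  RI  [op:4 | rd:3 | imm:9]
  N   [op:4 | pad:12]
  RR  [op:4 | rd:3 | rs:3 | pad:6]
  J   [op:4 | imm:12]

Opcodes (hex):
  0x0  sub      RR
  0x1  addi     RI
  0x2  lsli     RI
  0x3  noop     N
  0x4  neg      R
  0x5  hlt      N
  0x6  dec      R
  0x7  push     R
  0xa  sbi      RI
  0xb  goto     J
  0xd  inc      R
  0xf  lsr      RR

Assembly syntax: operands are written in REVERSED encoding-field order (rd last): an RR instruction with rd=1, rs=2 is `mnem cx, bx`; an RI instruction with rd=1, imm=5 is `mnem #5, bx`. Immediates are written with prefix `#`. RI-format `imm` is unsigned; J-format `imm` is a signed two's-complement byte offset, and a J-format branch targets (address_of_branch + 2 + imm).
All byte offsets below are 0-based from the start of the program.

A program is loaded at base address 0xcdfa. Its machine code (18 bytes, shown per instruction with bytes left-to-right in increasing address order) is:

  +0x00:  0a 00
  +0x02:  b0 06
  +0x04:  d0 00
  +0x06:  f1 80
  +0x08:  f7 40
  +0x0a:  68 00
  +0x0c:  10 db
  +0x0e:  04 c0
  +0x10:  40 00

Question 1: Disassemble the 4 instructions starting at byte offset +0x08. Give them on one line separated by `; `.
+0x08: f7 40 ⇒ word 0xf740 (big)
  opcode bits[15:12]=0xf: lsr/RR
  rd@[11:9]=0x3 ⇒ dx
  rs@[8:6]=0x5 ⇒ di
+0x0a: 68 00 ⇒ word 0x6800 (big)
  opcode bits[15:12]=0x6: dec/R
  rd@[11:9]=0x4 ⇒ si
+0x0c: 10 db ⇒ word 0x10db (big)
  opcode bits[15:12]=0x1: addi/RI
  rd@[11:9]=0x0 ⇒ ax
  imm@[8:0]=0xdb ⇒ #219
+0x0e: 04 c0 ⇒ word 0x04c0 (big)
  opcode bits[15:12]=0x0: sub/RR
  rd@[11:9]=0x2 ⇒ cx
  rs@[8:6]=0x3 ⇒ dx

lsr di, dx; dec si; addi #219, ax; sub dx, cx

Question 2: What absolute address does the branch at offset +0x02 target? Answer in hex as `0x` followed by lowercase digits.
0xce04

+0x02: b0 06 ⇒ word 0xb006 (big)
  opcode bits[15:12]=0xb: goto/J
  [11:0] imm=6 = #6
  target = base 0xcdfa + off 0x02 + 2 + imm 6 = 0xce04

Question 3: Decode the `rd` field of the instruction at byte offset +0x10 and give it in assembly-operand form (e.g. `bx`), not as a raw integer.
+0x10: 40 00 ⇒ word 0x4000 (big)
  top 4b → 0x4 → neg [R]
  [11:9] rd=0 = ax

ax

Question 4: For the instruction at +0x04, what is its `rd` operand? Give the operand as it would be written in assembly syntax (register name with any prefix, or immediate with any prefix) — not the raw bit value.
+0x04: d0 00 ⇒ word 0xd000 (big)
  top 4b → 0xd → inc [R]
  rd@[11:9]=0x0 ⇒ ax

ax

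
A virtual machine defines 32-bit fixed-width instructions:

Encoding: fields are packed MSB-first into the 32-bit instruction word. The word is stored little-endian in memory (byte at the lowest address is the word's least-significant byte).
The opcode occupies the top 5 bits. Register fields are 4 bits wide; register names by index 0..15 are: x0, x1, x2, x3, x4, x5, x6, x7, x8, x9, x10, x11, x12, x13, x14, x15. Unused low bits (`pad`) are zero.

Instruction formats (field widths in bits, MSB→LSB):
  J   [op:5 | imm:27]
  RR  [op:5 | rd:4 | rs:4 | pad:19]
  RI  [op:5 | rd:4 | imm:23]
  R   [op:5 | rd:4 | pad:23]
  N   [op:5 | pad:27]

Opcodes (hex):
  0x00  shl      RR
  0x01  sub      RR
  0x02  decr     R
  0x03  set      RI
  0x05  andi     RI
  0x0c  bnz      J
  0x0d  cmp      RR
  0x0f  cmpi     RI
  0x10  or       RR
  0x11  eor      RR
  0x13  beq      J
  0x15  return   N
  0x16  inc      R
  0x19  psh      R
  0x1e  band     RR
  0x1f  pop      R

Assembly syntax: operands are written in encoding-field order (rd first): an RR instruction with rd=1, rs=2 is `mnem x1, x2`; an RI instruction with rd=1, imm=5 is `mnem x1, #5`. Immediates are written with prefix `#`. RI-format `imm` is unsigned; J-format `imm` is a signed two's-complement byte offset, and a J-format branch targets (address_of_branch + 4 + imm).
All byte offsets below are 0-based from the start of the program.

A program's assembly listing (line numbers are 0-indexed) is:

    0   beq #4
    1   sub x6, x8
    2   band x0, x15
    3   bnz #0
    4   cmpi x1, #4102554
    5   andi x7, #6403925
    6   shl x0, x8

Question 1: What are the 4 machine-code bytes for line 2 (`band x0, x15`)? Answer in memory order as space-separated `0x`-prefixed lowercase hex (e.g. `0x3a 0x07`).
0x00 0x00 0x78 0xf0

L2: band op=0x1e:5|rd=0:4|rs=15:4|pad=0:19 ⇒ 0xf0780000 ⇒ little 00 00 78 f0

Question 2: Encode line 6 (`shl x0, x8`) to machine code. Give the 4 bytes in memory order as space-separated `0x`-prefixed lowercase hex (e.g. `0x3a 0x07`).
0x00 0x00 0x40 0x00

line 6 (shl): pack op=0x0:5|rd=0:4|rs=8:4|pad=0:19 = 0x00400000; little→ 00 00 40 00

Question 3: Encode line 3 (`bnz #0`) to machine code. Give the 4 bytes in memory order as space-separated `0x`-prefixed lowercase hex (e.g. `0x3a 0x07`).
0x00 0x00 0x00 0x60

L3: bnz op=0xc:5|imm=0:27 ⇒ 0x60000000 ⇒ little 00 00 00 60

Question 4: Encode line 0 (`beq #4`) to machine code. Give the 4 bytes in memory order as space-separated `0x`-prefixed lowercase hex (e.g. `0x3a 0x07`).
0x04 0x00 0x00 0x98

L0: beq op=0x13:5|imm=4:27 ⇒ 0x98000004 ⇒ little 04 00 00 98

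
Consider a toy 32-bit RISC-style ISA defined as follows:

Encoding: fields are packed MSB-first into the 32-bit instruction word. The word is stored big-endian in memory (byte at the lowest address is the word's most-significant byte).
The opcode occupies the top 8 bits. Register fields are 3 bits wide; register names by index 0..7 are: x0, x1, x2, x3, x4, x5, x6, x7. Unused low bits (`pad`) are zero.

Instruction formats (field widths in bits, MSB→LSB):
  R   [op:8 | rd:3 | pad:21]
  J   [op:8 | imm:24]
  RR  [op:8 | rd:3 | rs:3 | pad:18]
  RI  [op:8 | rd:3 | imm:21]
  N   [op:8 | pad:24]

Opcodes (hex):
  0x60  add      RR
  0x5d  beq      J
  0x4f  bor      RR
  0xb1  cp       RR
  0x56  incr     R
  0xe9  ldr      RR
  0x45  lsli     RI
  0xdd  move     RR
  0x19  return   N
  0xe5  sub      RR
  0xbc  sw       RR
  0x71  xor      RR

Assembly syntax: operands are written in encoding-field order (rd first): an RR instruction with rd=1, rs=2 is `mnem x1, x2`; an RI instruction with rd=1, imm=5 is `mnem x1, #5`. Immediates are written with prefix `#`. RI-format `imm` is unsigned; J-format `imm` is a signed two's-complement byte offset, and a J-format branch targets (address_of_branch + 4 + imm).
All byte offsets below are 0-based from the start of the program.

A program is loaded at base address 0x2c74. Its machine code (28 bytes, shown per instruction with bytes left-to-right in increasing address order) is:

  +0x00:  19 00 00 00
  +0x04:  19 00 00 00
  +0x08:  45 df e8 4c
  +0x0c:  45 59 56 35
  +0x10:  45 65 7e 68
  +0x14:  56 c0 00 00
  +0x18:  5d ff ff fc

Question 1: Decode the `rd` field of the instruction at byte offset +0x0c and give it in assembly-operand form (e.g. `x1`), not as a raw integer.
x2

off 0x0c: read 45 59 56 35 as big → 0x45595635
  opcode bits[31:24]=0x45: lsli/RI
  [23:21] rd=2 = x2
  [20:0] imm=1660469 = #1660469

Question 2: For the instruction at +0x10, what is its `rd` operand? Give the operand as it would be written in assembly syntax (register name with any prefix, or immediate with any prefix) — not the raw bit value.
x3

@+10  big-endian(45 65 7e 68) = 0x45657e68
  opcode bits[31:24]=0x45: lsli/RI
  [23:21] rd=3 = x3
  [20:0] imm=360040 = #360040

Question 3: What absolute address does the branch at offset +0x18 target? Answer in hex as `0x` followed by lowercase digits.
0x2c8c

@+18  big-endian(5d ff ff fc) = 0x5dfffffc
  op=0x5dfffffc>>24=0x5d ⇒ beq (J)
  [23:0] imm=16777212 (s24→-4) = #-4
  target = base 0x2c74 + off 0x18 + 4 + imm -4 = 0x2c8c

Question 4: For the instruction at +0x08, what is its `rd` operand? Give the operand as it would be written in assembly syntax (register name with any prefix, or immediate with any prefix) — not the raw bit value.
x6

@+08  big-endian(45 df e8 4c) = 0x45dfe84c
  top 8b → 0x45 → lsli [RI]
  rd: (w>>21)&0x7=0x6 → x6
  imm: (w>>0)&0x1fffff=0x1fe84c → #2091084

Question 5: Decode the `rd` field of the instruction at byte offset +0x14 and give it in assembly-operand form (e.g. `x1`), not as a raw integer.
x6

+0x14: 56 c0 00 00 ⇒ word 0x56c00000 (big)
  op=0x56c00000>>24=0x56 ⇒ incr (R)
  rd@[23:21]=0x6 ⇒ x6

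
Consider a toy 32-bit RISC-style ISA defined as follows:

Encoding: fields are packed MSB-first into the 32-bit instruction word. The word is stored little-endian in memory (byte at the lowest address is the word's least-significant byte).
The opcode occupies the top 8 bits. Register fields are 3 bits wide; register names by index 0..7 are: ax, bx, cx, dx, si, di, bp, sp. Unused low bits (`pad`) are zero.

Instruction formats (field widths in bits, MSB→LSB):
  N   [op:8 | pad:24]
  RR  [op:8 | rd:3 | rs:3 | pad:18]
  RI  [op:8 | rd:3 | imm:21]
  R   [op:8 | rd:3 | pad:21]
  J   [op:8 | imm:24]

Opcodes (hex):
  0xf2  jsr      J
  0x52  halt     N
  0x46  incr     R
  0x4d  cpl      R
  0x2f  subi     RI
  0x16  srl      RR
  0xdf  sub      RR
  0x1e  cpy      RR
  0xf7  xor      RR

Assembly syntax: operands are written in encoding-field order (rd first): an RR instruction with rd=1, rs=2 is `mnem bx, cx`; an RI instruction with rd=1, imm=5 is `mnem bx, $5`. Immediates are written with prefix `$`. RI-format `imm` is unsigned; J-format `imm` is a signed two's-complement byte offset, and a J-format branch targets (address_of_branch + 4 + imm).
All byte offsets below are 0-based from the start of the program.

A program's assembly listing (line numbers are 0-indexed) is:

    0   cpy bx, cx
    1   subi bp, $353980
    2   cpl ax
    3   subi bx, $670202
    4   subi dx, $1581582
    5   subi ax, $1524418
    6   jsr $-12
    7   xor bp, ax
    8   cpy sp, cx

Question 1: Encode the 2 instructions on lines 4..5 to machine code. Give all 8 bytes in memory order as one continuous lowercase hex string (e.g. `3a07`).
0e22782fc242172f

line 4 (subi): pack op=0x2f:8|rd=3:3|imm=1581582:21 = 0x2f78220e; little→ 0e 22 78 2f
line 5 (subi): pack op=0x2f:8|rd=0:3|imm=1524418:21 = 0x2f1742c2; little→ c2 42 17 2f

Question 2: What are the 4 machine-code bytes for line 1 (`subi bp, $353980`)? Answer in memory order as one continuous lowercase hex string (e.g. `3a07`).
bc66c52f

L1: subi op=0x2f:8|rd=6:3|imm=353980:21 ⇒ 0x2fc566bc ⇒ little bc 66 c5 2f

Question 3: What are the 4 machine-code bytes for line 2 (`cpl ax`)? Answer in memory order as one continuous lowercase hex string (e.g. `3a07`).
0000004d

2. cpl fields op=0x4d:8|rd=0:3|pad=0:21 → word 4d000000h → 00 00 00 4d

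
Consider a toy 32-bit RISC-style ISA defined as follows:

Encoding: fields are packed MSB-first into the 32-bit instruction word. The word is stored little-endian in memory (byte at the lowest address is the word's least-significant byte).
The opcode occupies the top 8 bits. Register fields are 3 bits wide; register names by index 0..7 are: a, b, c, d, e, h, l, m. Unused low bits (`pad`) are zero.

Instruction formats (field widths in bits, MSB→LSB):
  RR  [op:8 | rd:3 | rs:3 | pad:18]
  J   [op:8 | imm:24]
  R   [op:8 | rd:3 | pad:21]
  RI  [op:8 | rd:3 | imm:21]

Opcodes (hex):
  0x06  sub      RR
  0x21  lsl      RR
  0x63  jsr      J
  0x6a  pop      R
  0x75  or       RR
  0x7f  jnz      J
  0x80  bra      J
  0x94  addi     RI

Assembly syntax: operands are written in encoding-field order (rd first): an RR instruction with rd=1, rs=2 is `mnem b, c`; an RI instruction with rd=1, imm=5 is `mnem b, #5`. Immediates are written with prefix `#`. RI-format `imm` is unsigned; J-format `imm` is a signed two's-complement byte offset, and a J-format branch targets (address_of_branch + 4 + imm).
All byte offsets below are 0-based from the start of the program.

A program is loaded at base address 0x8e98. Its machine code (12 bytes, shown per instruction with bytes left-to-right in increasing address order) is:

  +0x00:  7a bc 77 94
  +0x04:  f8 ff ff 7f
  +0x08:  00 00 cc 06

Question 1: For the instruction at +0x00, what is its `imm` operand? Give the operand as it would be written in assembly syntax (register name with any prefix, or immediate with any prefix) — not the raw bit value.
@+00  little-endian(7a bc 77 94) = 0x9477bc7a
  op=0x9477bc7a>>24=0x94 ⇒ addi (RI)
  [23:21] rd=3 = d
  [20:0] imm=1555578 = #1555578

#1555578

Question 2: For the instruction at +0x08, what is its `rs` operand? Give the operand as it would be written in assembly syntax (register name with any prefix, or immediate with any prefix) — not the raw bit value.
@+08  little-endian(00 00 cc 06) = 0x06cc0000
  op=0x06cc0000>>24=0x6 ⇒ sub (RR)
  rd@[23:21]=0x6 ⇒ l
  rs@[20:18]=0x3 ⇒ d

d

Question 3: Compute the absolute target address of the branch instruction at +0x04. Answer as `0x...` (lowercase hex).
0x8e98

off 0x04: read f8 ff ff 7f as little → 0x7ffffff8
  opcode bits[31:24]=0x7f: jnz/J
  imm@[23:0]=0xfffff8 (s24→-8) ⇒ #-8
  target = base 0x8e98 + off 0x04 + 4 + imm -8 = 0x8e98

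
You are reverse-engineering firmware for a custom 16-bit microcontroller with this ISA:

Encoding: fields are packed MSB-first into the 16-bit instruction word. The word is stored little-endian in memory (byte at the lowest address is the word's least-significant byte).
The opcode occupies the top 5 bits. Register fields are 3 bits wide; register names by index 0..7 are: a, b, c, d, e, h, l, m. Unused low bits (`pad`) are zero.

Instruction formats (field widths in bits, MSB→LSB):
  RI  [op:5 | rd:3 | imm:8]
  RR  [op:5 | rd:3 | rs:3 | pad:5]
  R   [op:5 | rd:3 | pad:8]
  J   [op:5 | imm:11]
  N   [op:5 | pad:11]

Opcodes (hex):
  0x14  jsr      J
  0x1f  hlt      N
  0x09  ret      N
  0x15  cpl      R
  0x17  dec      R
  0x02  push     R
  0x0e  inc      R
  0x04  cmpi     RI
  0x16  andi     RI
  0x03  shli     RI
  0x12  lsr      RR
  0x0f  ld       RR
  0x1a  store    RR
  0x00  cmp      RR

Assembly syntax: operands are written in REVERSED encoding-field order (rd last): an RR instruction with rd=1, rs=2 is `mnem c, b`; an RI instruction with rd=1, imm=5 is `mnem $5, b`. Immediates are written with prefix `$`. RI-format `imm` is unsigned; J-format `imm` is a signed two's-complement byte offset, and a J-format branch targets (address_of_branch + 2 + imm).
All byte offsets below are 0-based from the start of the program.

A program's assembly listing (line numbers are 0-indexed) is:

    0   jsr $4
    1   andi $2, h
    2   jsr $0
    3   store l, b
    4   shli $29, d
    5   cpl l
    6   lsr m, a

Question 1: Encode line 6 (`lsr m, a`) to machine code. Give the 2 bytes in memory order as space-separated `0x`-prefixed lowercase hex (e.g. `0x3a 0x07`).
L6: lsr op=0x12:5|rd=0:3|rs=7:3|pad=0:5 ⇒ 0x90e0 ⇒ little e0 90

0xe0 0x90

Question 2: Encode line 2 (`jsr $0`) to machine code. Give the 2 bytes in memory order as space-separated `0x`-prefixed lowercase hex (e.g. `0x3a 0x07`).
line 2 (jsr): pack op=0x14:5|imm=0:11 = 0xa000; little→ 00 a0

0x00 0xa0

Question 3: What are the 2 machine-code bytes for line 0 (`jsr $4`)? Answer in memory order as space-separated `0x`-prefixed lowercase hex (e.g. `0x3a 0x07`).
0x04 0xa0

line 0 (jsr): pack op=0x14:5|imm=4:11 = 0xa004; little→ 04 a0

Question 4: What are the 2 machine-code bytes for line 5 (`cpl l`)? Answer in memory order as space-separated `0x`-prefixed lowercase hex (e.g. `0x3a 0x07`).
0x00 0xae

line 5 (cpl): pack op=0x15:5|rd=6:3|pad=0:8 = 0xae00; little→ 00 ae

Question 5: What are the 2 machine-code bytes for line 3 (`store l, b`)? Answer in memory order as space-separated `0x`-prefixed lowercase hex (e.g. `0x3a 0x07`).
line 3 (store): pack op=0x1a:5|rd=1:3|rs=6:3|pad=0:5 = 0xd1c0; little→ c0 d1

0xc0 0xd1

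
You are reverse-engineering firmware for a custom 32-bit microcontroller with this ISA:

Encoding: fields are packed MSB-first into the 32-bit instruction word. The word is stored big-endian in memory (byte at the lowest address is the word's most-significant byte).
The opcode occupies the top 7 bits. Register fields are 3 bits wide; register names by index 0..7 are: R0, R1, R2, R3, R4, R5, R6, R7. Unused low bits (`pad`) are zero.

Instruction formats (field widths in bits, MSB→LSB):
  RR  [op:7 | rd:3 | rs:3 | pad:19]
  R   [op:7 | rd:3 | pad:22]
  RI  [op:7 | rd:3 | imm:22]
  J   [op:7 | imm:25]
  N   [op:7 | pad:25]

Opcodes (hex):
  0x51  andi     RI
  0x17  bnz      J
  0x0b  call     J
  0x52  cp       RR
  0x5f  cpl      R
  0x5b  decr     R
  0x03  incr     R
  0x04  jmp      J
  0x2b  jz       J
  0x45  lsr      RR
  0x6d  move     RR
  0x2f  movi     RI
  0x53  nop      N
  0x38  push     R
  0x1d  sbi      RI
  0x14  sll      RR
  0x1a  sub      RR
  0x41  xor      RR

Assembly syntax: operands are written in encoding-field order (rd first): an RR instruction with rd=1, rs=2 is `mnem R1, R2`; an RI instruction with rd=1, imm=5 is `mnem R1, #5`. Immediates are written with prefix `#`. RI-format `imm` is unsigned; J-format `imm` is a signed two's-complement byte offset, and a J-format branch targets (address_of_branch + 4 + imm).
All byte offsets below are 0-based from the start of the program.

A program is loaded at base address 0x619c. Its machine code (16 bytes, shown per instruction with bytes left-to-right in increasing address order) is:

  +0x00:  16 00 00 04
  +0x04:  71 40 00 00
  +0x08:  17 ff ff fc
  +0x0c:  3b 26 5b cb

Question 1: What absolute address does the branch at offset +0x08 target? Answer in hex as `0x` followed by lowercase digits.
0x61a4

+0x08: 17 ff ff fc ⇒ word 0x17fffffc (big)
  top 7b → 0xb → call [J]
  imm@[24:0]=0x1fffffc (s25→-4) ⇒ #-4
  target = base 0x619c + off 0x08 + 4 + imm -4 = 0x61a4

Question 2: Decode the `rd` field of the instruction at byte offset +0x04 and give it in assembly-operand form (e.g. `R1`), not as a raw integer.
[04] 71 40 00 00 → 0x71400000
  top 7b → 0x38 → push [R]
  [24:22] rd=5 = R5

R5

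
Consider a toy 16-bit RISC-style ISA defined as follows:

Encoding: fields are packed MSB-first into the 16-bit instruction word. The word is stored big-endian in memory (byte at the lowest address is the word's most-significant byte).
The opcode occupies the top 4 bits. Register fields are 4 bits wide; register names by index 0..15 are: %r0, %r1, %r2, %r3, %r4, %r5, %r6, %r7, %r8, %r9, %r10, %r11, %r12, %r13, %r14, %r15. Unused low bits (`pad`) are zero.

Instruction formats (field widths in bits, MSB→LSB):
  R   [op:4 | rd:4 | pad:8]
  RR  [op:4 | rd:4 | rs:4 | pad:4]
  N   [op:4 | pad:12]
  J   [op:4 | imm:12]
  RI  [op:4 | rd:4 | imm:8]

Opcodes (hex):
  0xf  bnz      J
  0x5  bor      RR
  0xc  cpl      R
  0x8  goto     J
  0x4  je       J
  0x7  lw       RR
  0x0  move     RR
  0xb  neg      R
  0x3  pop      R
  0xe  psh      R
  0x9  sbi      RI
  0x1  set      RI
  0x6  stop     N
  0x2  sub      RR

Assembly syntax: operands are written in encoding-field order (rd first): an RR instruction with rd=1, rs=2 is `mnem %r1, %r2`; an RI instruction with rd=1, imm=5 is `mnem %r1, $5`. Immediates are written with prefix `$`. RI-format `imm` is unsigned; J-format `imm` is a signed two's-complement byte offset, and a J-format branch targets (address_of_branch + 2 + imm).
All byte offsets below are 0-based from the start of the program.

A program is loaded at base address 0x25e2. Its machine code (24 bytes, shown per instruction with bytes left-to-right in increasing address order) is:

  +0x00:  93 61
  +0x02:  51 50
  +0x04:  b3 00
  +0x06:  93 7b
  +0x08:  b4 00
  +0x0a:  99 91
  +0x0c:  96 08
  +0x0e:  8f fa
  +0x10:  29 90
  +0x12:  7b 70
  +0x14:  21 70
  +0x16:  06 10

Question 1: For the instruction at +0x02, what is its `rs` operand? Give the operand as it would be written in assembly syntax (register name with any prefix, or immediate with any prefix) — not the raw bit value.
%r5

+0x02: 51 50 ⇒ word 0x5150 (big)
  top 4b → 0x5 → bor [RR]
  [11:8] rd=1 = %r1
  [7:4] rs=5 = %r5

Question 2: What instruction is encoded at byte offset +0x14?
sub %r1, %r7

+0x14: 21 70 ⇒ word 0x2170 (big)
  op=0x2170>>12=0x2 ⇒ sub (RR)
  rd@[11:8]=0x1 ⇒ %r1
  rs@[7:4]=0x7 ⇒ %r7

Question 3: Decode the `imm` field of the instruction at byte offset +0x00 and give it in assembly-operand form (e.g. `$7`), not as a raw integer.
$97

off 0x00: read 93 61 as big → 0x9361
  opcode bits[15:12]=0x9: sbi/RI
  [11:8] rd=3 = %r3
  [7:0] imm=97 = $97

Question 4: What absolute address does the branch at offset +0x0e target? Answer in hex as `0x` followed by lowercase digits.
0x25ec

@+0e  big-endian(8f fa) = 0x8ffa
  top 4b → 0x8 → goto [J]
  imm@[11:0]=0xffa (s12→-6) ⇒ $-6
  target = base 0x25e2 + off 0x0e + 2 + imm -6 = 0x25ec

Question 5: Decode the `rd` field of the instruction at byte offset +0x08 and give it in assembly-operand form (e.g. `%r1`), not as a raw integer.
%r4

@+08  big-endian(b4 00) = 0xb400
  opcode bits[15:12]=0xb: neg/R
  rd: (w>>8)&0xf=0x4 → %r4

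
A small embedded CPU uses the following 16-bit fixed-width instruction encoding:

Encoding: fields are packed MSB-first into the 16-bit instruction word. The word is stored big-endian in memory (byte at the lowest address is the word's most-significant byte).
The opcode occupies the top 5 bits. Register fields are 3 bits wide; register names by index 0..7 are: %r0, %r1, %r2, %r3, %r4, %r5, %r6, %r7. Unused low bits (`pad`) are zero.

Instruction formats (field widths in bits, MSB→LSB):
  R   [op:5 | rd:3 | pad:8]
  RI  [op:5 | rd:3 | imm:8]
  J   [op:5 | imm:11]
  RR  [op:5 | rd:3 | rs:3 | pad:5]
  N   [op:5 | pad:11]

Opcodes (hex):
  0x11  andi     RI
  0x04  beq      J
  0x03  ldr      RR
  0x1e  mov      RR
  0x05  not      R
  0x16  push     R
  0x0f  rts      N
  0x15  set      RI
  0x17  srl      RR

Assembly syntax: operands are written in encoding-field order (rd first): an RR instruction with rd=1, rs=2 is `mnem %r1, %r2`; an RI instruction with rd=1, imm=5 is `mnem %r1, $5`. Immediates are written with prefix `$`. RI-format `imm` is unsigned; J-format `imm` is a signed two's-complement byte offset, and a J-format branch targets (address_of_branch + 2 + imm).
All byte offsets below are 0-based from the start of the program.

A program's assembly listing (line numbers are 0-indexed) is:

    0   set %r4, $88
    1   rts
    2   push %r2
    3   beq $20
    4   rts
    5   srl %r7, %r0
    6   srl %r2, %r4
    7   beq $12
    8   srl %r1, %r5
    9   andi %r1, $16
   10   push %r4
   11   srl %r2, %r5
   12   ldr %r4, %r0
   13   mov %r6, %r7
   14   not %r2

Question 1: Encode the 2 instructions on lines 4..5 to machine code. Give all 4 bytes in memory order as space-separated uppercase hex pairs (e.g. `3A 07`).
78 00 BF 00

line 4 (rts): pack op=0xf:5|pad=0:11 = 0x7800; big→ 78 00
line 5 (srl): pack op=0x17:5|rd=7:3|rs=0:3|pad=0:5 = 0xbf00; big→ bf 00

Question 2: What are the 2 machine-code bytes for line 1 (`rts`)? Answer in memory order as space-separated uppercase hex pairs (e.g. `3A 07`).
78 00

L1: rts op=0xf:5|pad=0:11 ⇒ 0x7800 ⇒ big 78 00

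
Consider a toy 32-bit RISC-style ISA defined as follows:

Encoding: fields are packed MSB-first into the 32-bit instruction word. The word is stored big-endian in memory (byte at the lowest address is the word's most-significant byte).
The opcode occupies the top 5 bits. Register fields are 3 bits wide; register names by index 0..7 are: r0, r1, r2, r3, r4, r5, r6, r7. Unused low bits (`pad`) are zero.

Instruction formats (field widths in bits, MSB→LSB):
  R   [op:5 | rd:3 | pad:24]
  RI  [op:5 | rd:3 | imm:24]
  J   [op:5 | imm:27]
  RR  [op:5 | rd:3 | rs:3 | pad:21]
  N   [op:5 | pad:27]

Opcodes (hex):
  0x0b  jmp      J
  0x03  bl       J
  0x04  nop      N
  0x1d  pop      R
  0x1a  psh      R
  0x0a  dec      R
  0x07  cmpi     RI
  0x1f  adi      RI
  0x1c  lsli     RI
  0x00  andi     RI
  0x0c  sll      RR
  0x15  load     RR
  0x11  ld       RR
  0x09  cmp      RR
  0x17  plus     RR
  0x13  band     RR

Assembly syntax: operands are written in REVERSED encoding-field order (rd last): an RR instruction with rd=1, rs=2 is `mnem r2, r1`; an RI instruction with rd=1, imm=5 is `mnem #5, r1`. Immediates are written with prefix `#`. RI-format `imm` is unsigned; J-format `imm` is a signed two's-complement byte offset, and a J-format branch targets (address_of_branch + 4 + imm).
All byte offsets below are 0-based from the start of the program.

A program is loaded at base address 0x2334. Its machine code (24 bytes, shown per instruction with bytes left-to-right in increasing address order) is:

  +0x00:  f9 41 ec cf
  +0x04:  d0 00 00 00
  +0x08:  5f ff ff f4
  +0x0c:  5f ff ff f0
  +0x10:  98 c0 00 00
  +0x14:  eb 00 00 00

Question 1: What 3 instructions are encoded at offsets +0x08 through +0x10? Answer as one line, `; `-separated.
off 0x08: read 5f ff ff f4 as big → 0x5ffffff4
  opcode bits[31:27]=0xb: jmp/J
  [26:0] imm=134217716 (s27→-12) = #-12
off 0x0c: read 5f ff ff f0 as big → 0x5ffffff0
  opcode bits[31:27]=0xb: jmp/J
  [26:0] imm=134217712 (s27→-16) = #-16
off 0x10: read 98 c0 00 00 as big → 0x98c00000
  opcode bits[31:27]=0x13: band/RR
  [26:24] rd=0 = r0
  [23:21] rs=6 = r6

jmp #-12; jmp #-16; band r6, r0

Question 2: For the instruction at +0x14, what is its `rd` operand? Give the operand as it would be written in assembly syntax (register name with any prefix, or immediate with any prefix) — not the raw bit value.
r3

+0x14: eb 00 00 00 ⇒ word 0xeb000000 (big)
  top 5b → 0x1d → pop [R]
  rd@[26:24]=0x3 ⇒ r3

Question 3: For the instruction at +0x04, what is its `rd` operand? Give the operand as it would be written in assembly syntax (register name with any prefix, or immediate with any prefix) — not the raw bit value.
[04] d0 00 00 00 → 0xd0000000
  top 5b → 0x1a → psh [R]
  [26:24] rd=0 = r0

r0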